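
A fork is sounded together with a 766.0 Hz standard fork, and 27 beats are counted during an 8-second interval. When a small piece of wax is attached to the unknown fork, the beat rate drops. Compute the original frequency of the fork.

Beat frequency = 27/8 = 3.375 Hz.
|f − 766.0| = 3.375, so the fork was at either 762.625 Hz or 769.375 Hz.
Loading a fork with wax lowers its frequency; the adjustment lowers the fork's frequency.
The beat rate fell, so the adjustment moved the fork toward 766.0 Hz — it must have started above the reference.

769.375 Hz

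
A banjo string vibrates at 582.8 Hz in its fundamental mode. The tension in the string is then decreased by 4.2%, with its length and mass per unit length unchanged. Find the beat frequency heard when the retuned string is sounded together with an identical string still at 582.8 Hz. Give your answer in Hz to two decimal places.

For a string, f ∝ √T, so the new frequency is 582.8·√0.958 = 570.4299 Hz.
f_beat = |570.4299 − 582.8| = 12.37 Hz.

12.37 Hz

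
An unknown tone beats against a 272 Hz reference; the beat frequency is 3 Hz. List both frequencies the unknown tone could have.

|f − 272| = 3, so f = 272 ± 3.

269 Hz or 275 Hz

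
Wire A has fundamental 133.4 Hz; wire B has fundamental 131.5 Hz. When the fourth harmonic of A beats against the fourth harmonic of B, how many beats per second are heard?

7.6 Hz

Fourth harmonic of the first: 4·133.4 = 533.6 Hz.
Fourth harmonic of the second: 4·131.5 = 526.0 Hz.
f_beat = |533.6 − 526.0| = 7.6 Hz.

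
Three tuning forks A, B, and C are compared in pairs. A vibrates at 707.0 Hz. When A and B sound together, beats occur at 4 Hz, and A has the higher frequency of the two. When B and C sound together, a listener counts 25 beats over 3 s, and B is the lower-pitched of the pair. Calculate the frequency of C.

B is below A, so f_B = 707.0 − 4 = 703 Hz.
B–C: Beat frequency = 25/3 = 8.3333 Hz.
C is above B, so f_C = 703 + 8.3333 = 711.3333 Hz.

711.3333 Hz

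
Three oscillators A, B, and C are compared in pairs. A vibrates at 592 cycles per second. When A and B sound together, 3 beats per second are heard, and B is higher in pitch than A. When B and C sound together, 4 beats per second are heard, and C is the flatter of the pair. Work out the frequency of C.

591 Hz

B is above A, so f_B = 592 + 3 = 595 Hz.
C is below B, so f_C = 595 − 4 = 591 Hz.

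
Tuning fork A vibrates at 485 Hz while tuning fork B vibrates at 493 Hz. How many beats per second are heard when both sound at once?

8 Hz

The beat frequency equals the magnitude of the frequency difference.
|485 − 493| = 8 Hz.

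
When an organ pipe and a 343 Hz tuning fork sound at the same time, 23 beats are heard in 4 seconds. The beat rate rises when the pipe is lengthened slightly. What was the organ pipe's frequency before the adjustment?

Beat frequency = 23/4 = 5.75 Hz.
|f − 343| = 5.75, so the organ pipe was at either 337.25 Hz or 348.75 Hz.
A longer pipe has a lower fundamental; the adjustment lowers the organ pipe's frequency.
The beat rate rose, so the adjustment moved the organ pipe further from 343 Hz — it was already below the reference.

337.25 Hz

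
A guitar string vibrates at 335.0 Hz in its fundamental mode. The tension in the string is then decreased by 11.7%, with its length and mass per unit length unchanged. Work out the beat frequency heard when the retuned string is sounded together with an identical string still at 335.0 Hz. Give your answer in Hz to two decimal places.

20.21 Hz

For a string, f ∝ √T, so the new frequency is 335.0·√0.883 = 314.7931 Hz.
f_beat = |314.7931 − 335.0| = 20.21 Hz.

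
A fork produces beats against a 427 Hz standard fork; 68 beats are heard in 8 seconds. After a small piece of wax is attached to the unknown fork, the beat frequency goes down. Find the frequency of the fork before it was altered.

Beat frequency = 68/8 = 8.5 Hz.
|f − 427| = 8.5, so the fork was at either 418.5 Hz or 435.5 Hz.
Loading a fork with wax lowers its frequency; the adjustment lowers the fork's frequency.
The beat rate fell, so the adjustment moved the fork toward 427 Hz — it must have started above the reference.

435.5 Hz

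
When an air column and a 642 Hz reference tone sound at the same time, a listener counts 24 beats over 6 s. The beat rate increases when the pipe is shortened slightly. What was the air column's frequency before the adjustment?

646 Hz

Beat frequency = 24/6 = 4 Hz.
|f − 642| = 4, so the air column was at either 638 Hz or 646 Hz.
A shorter pipe has a higher fundamental; the adjustment raises the air column's frequency.
The beat rate rose, so the adjustment moved the air column further from 642 Hz — it was already above the reference.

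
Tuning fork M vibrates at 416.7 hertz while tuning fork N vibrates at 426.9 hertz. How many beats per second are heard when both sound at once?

The beat frequency equals the magnitude of the frequency difference.
|416.7 − 426.9| = 10.2 Hz.

10.2 Hz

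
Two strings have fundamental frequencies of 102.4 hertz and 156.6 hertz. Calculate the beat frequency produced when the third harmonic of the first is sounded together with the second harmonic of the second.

6.0 Hz

Third harmonic of the first: 3·102.4 = 307.2 Hz.
Second harmonic of the second: 2·156.6 = 313.2 Hz.
f_beat = |307.2 − 313.2| = 6.0 Hz.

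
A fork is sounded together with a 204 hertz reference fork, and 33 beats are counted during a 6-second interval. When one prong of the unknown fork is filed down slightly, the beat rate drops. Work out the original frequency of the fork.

198.5 Hz

Beat frequency = 33/6 = 5.5 Hz.
|f − 204| = 5.5, so the fork was at either 198.5 Hz or 209.5 Hz.
Filing a prong removes mass and raises the fork's frequency; the adjustment raises the fork's frequency.
The beat rate fell, so the adjustment moved the fork toward 204 Hz — it must have started below the reference.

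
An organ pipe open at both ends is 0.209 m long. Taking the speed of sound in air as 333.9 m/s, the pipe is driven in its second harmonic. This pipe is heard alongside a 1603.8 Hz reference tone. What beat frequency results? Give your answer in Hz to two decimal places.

Open pipe: f_n = n·v/(2L) = 2·333.9/(2·0.209) = 1597.6077 Hz.
f_beat = |1597.6077 − 1603.8| = 6.19 Hz.

6.19 Hz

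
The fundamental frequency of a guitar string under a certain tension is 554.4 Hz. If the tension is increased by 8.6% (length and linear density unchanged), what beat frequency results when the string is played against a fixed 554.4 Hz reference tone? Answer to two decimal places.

23.35 Hz

For a string, f ∝ √T, so the new frequency is 554.4·√1.086 = 577.7476 Hz.
f_beat = |577.7476 − 554.4| = 23.35 Hz.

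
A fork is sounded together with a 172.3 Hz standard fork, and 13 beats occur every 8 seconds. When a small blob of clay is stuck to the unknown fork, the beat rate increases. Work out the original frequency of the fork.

170.675 Hz

Beat frequency = 13/8 = 1.625 Hz.
|f − 172.3| = 1.625, so the fork was at either 170.675 Hz or 173.925 Hz.
Adding mass to a fork lowers its frequency; the adjustment lowers the fork's frequency.
The beat rate rose, so the adjustment moved the fork further from 172.3 Hz — it was already below the reference.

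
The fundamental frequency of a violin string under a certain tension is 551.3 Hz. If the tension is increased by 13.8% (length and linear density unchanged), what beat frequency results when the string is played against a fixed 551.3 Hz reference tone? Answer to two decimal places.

For a string, f ∝ √T, so the new frequency is 551.3·√1.138 = 588.1108 Hz.
f_beat = |588.1108 − 551.3| = 36.81 Hz.

36.81 Hz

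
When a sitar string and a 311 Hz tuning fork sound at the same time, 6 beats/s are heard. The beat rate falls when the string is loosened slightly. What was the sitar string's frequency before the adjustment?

|f − 311| = 6, so the sitar string was at either 305 Hz or 317 Hz.
Reducing tension lowers a string's frequency; the adjustment lowers the sitar string's frequency.
The beat rate fell, so the adjustment moved the sitar string toward 311 Hz — it must have started above the reference.

317 Hz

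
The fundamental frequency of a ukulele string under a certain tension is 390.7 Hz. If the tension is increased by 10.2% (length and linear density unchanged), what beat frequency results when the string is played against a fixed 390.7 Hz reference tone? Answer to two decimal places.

For a string, f ∝ √T, so the new frequency is 390.7·√1.102 = 410.1420 Hz.
f_beat = |410.1420 − 390.7| = 19.44 Hz.

19.44 Hz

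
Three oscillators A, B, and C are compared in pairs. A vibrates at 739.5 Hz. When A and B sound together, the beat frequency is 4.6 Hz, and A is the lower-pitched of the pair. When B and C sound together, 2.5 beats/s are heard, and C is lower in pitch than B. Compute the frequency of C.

741.6 Hz

B is above A, so f_B = 739.5 + 4.6 = 744.1 Hz.
C is below B, so f_C = 744.1 − 2.5 = 741.6 Hz.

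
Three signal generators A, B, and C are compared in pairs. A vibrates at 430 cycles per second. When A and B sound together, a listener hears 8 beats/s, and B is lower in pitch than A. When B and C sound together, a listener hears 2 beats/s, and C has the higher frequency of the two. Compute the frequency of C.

B is below A, so f_B = 430 − 8 = 422 Hz.
C is above B, so f_C = 422 + 2 = 424 Hz.

424 Hz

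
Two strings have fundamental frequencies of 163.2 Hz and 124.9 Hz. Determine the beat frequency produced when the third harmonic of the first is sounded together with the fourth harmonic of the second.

10.0 Hz

Third harmonic of the first: 3·163.2 = 489.6 Hz.
Fourth harmonic of the second: 4·124.9 = 499.6 Hz.
f_beat = |489.6 − 499.6| = 10.0 Hz.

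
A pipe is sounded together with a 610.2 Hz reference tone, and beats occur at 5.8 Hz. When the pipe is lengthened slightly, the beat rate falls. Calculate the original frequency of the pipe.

616 Hz

|f − 610.2| = 5.8, so the pipe was at either 604.4 Hz or 616 Hz.
A longer pipe has a lower fundamental; the adjustment lowers the pipe's frequency.
The beat rate fell, so the adjustment moved the pipe toward 610.2 Hz — it must have started above the reference.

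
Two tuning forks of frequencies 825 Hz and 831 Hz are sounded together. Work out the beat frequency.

Beats arise from superposition of two nearby frequencies; the beat rate is |f₁ − f₂|.
|825 − 831| = 6 Hz.

6 Hz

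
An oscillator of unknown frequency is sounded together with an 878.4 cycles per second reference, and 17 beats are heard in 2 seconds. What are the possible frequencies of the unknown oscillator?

869.9 Hz or 886.9 Hz

Beat frequency = 17/2 = 8.5 Hz.
|f − 878.4| = 8.5, so f = 878.4 ± 8.5.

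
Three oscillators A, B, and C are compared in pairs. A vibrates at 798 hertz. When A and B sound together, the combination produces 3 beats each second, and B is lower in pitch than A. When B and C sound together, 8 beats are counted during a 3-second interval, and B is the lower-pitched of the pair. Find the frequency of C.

797.6667 Hz

B is below A, so f_B = 798 − 3 = 795 Hz.
B–C: Beat frequency = 8/3 = 2.6667 Hz.
C is above B, so f_C = 795 + 2.6667 = 797.6667 Hz.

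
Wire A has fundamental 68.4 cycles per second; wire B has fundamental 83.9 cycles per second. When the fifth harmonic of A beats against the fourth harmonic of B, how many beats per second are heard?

6.4 Hz

Fifth harmonic of the first: 5·68.4 = 342.0 Hz.
Fourth harmonic of the second: 4·83.9 = 335.6 Hz.
f_beat = |342.0 − 335.6| = 6.4 Hz.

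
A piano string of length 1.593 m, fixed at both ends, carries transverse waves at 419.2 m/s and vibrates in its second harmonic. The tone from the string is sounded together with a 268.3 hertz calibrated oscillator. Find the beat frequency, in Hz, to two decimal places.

5.15 Hz

For a string fixed at both ends, f_n = n·v/(2L) = 2·419.2/(2·1.593) = 263.1513 Hz.
f_beat = |263.1513 − 268.3| = 5.15 Hz.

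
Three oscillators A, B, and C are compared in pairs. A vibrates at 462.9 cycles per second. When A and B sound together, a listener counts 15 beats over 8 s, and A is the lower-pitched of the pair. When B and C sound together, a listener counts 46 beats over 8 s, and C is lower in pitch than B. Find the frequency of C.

459.025 Hz

A–B: Beat frequency = 15/8 = 1.875 Hz.
B is above A, so f_B = 462.9 + 1.875 = 464.775 Hz.
B–C: Beat frequency = 46/8 = 5.75 Hz.
C is below B, so f_C = 464.775 − 5.75 = 459.025 Hz.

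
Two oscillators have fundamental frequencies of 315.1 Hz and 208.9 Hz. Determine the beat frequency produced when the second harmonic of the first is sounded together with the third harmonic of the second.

3.5 Hz

Second harmonic of the first: 2·315.1 = 630.2 Hz.
Third harmonic of the second: 3·208.9 = 626.7 Hz.
f_beat = |630.2 − 626.7| = 3.5 Hz.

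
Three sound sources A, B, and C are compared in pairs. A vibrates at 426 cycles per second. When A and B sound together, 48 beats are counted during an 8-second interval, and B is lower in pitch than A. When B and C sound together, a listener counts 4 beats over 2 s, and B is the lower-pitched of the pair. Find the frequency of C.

422 Hz

A–B: Beat frequency = 48/8 = 6 Hz.
B is below A, so f_B = 426 − 6 = 420 Hz.
B–C: Beat frequency = 4/2 = 2 Hz.
C is above B, so f_C = 420 + 2 = 422 Hz.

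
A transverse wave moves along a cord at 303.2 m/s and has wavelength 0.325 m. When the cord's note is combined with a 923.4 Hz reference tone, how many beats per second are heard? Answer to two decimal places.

Source frequency f = v/λ = 303.2/0.325 = 932.9231 Hz.
f_beat = |932.9231 − 923.4| = 9.52 Hz.

9.52 Hz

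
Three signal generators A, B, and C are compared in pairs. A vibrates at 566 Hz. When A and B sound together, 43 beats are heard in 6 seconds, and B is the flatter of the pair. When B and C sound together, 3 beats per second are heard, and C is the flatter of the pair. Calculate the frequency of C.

555.8333 Hz

A–B: Beat frequency = 43/6 = 7.1667 Hz.
B is below A, so f_B = 566 − 7.1667 = 558.8333 Hz.
C is below B, so f_C = 558.8333 − 3 = 555.8333 Hz.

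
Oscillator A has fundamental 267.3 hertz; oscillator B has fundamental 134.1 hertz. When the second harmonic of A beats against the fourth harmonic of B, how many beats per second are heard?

Second harmonic of the first: 2·267.3 = 534.6 Hz.
Fourth harmonic of the second: 4·134.1 = 536.4 Hz.
f_beat = |534.6 − 536.4| = 1.8 Hz.

1.8 Hz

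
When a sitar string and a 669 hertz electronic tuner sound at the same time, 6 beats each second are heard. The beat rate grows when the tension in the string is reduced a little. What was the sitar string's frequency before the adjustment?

663 Hz

|f − 669| = 6, so the sitar string was at either 663 Hz or 675 Hz.
Lower tension means lower frequency; the adjustment lowers the sitar string's frequency.
The beat rate rose, so the adjustment moved the sitar string further from 669 Hz — it was already below the reference.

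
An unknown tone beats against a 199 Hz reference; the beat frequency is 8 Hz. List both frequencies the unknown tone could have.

|f − 199| = 8, so f = 199 ± 8.

191 Hz or 207 Hz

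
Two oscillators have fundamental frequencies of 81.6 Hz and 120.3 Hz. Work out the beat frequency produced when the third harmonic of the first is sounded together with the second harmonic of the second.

4.2 Hz

Third harmonic of the first: 3·81.6 = 244.8 Hz.
Second harmonic of the second: 2·120.3 = 240.6 Hz.
f_beat = |244.8 − 240.6| = 4.2 Hz.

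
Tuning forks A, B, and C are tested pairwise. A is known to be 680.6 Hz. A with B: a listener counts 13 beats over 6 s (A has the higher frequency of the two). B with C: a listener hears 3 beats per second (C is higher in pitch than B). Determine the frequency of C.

681.4333 Hz

A–B: Beat frequency = 13/6 = 2.1667 Hz.
B is below A, so f_B = 680.6 − 2.1667 = 678.4333 Hz.
C is above B, so f_C = 678.4333 + 3 = 681.4333 Hz.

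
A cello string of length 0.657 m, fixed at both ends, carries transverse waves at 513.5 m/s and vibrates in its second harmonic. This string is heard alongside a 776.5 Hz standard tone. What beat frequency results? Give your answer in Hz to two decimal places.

For a string fixed at both ends, f_n = n·v/(2L) = 2·513.5/(2·0.657) = 781.5830 Hz.
f_beat = |781.5830 − 776.5| = 5.08 Hz.

5.08 Hz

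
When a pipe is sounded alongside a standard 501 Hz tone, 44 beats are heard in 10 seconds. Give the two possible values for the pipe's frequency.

Beat frequency = 44/10 = 4.4 Hz.
|f − 501| = 4.4, so f = 501 ± 4.4.

496.6 Hz or 505.4 Hz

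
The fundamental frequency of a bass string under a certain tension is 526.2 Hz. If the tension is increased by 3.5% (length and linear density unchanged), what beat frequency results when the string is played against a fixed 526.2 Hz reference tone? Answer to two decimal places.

For a string, f ∝ √T, so the new frequency is 526.2·√1.035 = 535.3293 Hz.
f_beat = |535.3293 − 526.2| = 9.13 Hz.

9.13 Hz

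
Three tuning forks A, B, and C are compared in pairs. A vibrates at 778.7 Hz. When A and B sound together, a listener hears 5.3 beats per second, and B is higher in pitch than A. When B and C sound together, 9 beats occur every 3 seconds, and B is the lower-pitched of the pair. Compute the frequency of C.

B is above A, so f_B = 778.7 + 5.3 = 784 Hz.
B–C: Beat frequency = 9/3 = 3 Hz.
C is above B, so f_C = 784 + 3 = 787 Hz.

787 Hz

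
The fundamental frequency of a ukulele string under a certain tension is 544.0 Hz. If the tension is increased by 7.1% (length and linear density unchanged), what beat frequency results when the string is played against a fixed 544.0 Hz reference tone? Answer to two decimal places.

For a string, f ∝ √T, so the new frequency is 544.0·√1.071 = 562.9809 Hz.
f_beat = |562.9809 − 544.0| = 18.98 Hz.

18.98 Hz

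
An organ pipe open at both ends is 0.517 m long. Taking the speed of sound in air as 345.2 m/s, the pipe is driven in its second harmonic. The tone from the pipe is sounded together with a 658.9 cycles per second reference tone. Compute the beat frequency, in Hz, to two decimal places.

8.80 Hz

Open pipe: f_n = n·v/(2L) = 2·345.2/(2·0.517) = 667.6983 Hz.
f_beat = |667.6983 − 658.9| = 8.80 Hz.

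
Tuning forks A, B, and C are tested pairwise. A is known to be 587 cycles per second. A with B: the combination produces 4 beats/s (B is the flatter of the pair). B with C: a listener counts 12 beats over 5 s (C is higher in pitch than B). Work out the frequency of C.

585.4 Hz

B is below A, so f_B = 587 − 4 = 583 Hz.
B–C: Beat frequency = 12/5 = 2.4 Hz.
C is above B, so f_C = 583 + 2.4 = 585.4 Hz.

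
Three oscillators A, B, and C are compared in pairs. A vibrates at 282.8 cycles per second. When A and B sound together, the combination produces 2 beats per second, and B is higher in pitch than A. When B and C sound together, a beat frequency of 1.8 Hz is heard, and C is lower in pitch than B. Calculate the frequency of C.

B is above A, so f_B = 282.8 + 2 = 284.8 Hz.
C is below B, so f_C = 284.8 − 1.8 = 283 Hz.

283 Hz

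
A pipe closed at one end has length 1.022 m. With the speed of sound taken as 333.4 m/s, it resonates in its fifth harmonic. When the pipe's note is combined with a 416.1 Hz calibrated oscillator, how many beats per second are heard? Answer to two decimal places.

Closed pipe (odd harmonics): f_n = n·v/(4L) = 5·333.4/(4·1.022) = 407.7789 Hz.
f_beat = |407.7789 − 416.1| = 8.32 Hz.

8.32 Hz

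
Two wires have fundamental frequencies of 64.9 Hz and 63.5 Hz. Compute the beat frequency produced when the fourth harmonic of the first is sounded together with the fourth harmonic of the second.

5.6 Hz

Fourth harmonic of the first: 4·64.9 = 259.6 Hz.
Fourth harmonic of the second: 4·63.5 = 254.0 Hz.
f_beat = |259.6 − 254.0| = 5.6 Hz.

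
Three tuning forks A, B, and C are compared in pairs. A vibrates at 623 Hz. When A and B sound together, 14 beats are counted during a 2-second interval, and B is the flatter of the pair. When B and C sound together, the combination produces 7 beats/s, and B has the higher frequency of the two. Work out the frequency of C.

609 Hz

A–B: Beat frequency = 14/2 = 7 Hz.
B is below A, so f_B = 623 − 7 = 616 Hz.
C is below B, so f_C = 616 − 7 = 609 Hz.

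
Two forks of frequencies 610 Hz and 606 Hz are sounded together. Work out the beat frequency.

Beats arise from superposition of two nearby frequencies; the beat rate is |f₁ − f₂|.
|610 − 606| = 4 Hz.

4 Hz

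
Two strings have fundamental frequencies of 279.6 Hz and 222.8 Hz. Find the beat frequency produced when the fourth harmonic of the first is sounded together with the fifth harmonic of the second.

4.4 Hz

Fourth harmonic of the first: 4·279.6 = 1118.4 Hz.
Fifth harmonic of the second: 5·222.8 = 1114.0 Hz.
f_beat = |1118.4 − 1114.0| = 4.4 Hz.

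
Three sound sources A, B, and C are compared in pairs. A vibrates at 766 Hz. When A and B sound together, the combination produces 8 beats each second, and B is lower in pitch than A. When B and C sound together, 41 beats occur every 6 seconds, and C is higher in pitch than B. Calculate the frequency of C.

B is below A, so f_B = 766 − 8 = 758 Hz.
B–C: Beat frequency = 41/6 = 6.8333 Hz.
C is above B, so f_C = 758 + 6.8333 = 764.8333 Hz.

764.8333 Hz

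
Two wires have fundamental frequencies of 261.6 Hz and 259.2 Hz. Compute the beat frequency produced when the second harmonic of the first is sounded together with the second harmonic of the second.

Second harmonic of the first: 2·261.6 = 523.2 Hz.
Second harmonic of the second: 2·259.2 = 518.4 Hz.
f_beat = |523.2 − 518.4| = 4.8 Hz.

4.8 Hz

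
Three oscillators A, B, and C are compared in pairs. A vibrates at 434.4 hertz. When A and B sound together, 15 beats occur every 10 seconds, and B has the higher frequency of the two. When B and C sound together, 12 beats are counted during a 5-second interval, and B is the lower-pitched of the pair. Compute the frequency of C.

438.3 Hz

A–B: Beat frequency = 15/10 = 1.5 Hz.
B is above A, so f_B = 434.4 + 1.5 = 435.9 Hz.
B–C: Beat frequency = 12/5 = 2.4 Hz.
C is above B, so f_C = 435.9 + 2.4 = 438.3 Hz.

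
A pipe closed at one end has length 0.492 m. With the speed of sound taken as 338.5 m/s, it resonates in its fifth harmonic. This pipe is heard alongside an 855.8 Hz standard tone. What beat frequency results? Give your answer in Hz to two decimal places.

Closed pipe (odd harmonics): f_n = n·v/(4L) = 5·338.5/(4·0.492) = 860.0102 Hz.
f_beat = |860.0102 − 855.8| = 4.21 Hz.

4.21 Hz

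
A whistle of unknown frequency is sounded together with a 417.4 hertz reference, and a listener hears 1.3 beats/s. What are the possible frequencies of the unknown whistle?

416.1 Hz or 418.7 Hz

|f − 417.4| = 1.3, so f = 417.4 ± 1.3.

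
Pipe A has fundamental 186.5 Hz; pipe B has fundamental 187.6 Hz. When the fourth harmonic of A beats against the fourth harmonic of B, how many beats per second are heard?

4.4 Hz

Fourth harmonic of the first: 4·186.5 = 746.0 Hz.
Fourth harmonic of the second: 4·187.6 = 750.4 Hz.
f_beat = |746.0 − 750.4| = 4.4 Hz.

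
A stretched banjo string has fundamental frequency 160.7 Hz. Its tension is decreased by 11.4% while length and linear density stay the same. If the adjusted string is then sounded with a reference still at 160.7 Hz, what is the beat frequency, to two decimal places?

9.44 Hz

For a string, f ∝ √T, so the new frequency is 160.7·√0.886 = 151.2630 Hz.
f_beat = |151.2630 − 160.7| = 9.44 Hz.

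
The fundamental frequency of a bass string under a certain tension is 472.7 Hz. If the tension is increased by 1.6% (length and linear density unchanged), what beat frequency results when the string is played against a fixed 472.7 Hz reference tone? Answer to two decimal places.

3.77 Hz

For a string, f ∝ √T, so the new frequency is 472.7·√1.016 = 476.4666 Hz.
f_beat = |476.4666 − 472.7| = 3.77 Hz.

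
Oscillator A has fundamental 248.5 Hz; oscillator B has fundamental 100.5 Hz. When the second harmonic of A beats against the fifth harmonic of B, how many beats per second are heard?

5.5 Hz

Second harmonic of the first: 2·248.5 = 497.0 Hz.
Fifth harmonic of the second: 5·100.5 = 502.5 Hz.
f_beat = |497.0 − 502.5| = 5.5 Hz.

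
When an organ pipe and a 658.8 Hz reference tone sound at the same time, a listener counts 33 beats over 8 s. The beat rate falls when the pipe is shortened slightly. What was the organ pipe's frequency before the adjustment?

Beat frequency = 33/8 = 4.125 Hz.
|f − 658.8| = 4.125, so the organ pipe was at either 654.675 Hz or 662.925 Hz.
A shorter pipe has a higher fundamental; the adjustment raises the organ pipe's frequency.
The beat rate fell, so the adjustment moved the organ pipe toward 658.8 Hz — it must have started below the reference.

654.675 Hz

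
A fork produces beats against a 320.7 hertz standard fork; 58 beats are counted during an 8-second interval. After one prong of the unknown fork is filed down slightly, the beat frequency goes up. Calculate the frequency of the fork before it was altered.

Beat frequency = 58/8 = 7.25 Hz.
|f − 320.7| = 7.25, so the fork was at either 313.45 Hz or 327.95 Hz.
Filing a prong removes mass and raises the fork's frequency; the adjustment raises the fork's frequency.
The beat rate rose, so the adjustment moved the fork further from 320.7 Hz — it was already above the reference.

327.95 Hz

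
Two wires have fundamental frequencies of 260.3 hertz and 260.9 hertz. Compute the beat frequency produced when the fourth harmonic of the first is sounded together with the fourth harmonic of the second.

2.4 Hz

Fourth harmonic of the first: 4·260.3 = 1041.2 Hz.
Fourth harmonic of the second: 4·260.9 = 1043.6 Hz.
f_beat = |1041.2 − 1043.6| = 2.4 Hz.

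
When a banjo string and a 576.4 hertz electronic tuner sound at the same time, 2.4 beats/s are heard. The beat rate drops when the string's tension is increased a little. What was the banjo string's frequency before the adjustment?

|f − 576.4| = 2.4, so the banjo string was at either 574 Hz or 578.8 Hz.
Higher tension means higher frequency; the adjustment raises the banjo string's frequency.
The beat rate fell, so the adjustment moved the banjo string toward 576.4 Hz — it must have started below the reference.

574 Hz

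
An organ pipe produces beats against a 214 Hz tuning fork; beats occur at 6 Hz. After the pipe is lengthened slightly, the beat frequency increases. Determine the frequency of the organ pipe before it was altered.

208 Hz

|f − 214| = 6, so the organ pipe was at either 208 Hz or 220 Hz.
A longer pipe has a lower fundamental; the adjustment lowers the organ pipe's frequency.
The beat rate rose, so the adjustment moved the organ pipe further from 214 Hz — it was already below the reference.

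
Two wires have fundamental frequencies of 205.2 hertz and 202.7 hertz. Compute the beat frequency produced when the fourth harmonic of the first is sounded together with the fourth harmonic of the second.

10.0 Hz

Fourth harmonic of the first: 4·205.2 = 820.8 Hz.
Fourth harmonic of the second: 4·202.7 = 810.8 Hz.
f_beat = |820.8 − 810.8| = 10.0 Hz.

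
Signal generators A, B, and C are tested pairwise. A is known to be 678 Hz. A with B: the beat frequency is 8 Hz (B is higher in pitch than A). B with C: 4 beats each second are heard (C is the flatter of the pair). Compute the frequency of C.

682 Hz

B is above A, so f_B = 678 + 8 = 686 Hz.
C is below B, so f_C = 686 − 4 = 682 Hz.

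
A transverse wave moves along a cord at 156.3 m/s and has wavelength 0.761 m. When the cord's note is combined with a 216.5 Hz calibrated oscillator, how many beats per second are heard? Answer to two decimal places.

Source frequency f = v/λ = 156.3/0.761 = 205.3876 Hz.
f_beat = |205.3876 − 216.5| = 11.11 Hz.

11.11 Hz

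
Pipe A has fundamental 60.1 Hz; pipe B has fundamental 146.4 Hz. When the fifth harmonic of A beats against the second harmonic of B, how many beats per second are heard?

7.7 Hz

Fifth harmonic of the first: 5·60.1 = 300.5 Hz.
Second harmonic of the second: 2·146.4 = 292.8 Hz.
f_beat = |300.5 − 292.8| = 7.7 Hz.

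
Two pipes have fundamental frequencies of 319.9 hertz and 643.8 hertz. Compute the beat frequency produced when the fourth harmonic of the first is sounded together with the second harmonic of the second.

8.0 Hz

Fourth harmonic of the first: 4·319.9 = 1279.6 Hz.
Second harmonic of the second: 2·643.8 = 1287.6 Hz.
f_beat = |1279.6 − 1287.6| = 8.0 Hz.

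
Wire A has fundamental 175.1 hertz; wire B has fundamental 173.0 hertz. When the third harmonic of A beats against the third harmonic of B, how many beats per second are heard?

Third harmonic of the first: 3·175.1 = 525.3 Hz.
Third harmonic of the second: 3·173.0 = 519.0 Hz.
f_beat = |525.3 − 519.0| = 6.3 Hz.

6.3 Hz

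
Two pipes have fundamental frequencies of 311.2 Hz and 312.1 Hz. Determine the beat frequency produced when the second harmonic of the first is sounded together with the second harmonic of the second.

1.8 Hz

Second harmonic of the first: 2·311.2 = 622.4 Hz.
Second harmonic of the second: 2·312.1 = 624.2 Hz.
f_beat = |622.4 − 624.2| = 1.8 Hz.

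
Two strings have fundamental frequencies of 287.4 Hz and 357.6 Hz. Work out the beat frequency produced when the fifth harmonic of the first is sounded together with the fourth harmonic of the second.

Fifth harmonic of the first: 5·287.4 = 1437.0 Hz.
Fourth harmonic of the second: 4·357.6 = 1430.4 Hz.
f_beat = |1437.0 − 1430.4| = 6.6 Hz.

6.6 Hz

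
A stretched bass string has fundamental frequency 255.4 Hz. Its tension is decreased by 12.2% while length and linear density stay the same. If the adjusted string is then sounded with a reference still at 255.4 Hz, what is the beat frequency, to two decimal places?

For a string, f ∝ √T, so the new frequency is 255.4·√0.878 = 239.3140 Hz.
f_beat = |239.3140 − 255.4| = 16.09 Hz.

16.09 Hz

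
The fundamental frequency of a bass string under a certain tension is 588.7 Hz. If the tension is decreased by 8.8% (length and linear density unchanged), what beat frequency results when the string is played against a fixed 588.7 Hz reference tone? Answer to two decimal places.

For a string, f ∝ √T, so the new frequency is 588.7·√0.912 = 562.2008 Hz.
f_beat = |562.2008 − 588.7| = 26.50 Hz.

26.50 Hz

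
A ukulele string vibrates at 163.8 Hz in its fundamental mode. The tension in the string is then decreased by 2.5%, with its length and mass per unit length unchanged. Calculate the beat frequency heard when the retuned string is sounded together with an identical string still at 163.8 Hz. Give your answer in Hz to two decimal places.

For a string, f ∝ √T, so the new frequency is 163.8·√0.975 = 161.7395 Hz.
f_beat = |161.7395 − 163.8| = 2.06 Hz.

2.06 Hz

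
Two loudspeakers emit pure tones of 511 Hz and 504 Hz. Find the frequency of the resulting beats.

Beats arise from superposition of two nearby frequencies; the beat rate is |f₁ − f₂|.
|511 − 504| = 7 Hz.

7 Hz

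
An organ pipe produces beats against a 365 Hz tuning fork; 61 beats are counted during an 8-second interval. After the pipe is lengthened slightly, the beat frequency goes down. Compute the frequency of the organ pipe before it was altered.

372.625 Hz

Beat frequency = 61/8 = 7.625 Hz.
|f − 365| = 7.625, so the organ pipe was at either 357.375 Hz or 372.625 Hz.
A longer pipe has a lower fundamental; the adjustment lowers the organ pipe's frequency.
The beat rate fell, so the adjustment moved the organ pipe toward 365 Hz — it must have started above the reference.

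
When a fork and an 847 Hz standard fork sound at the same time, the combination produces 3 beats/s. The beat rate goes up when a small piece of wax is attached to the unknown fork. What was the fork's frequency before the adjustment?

844 Hz

|f − 847| = 3, so the fork was at either 844 Hz or 850 Hz.
Loading a fork with wax lowers its frequency; the adjustment lowers the fork's frequency.
The beat rate rose, so the adjustment moved the fork further from 847 Hz — it was already below the reference.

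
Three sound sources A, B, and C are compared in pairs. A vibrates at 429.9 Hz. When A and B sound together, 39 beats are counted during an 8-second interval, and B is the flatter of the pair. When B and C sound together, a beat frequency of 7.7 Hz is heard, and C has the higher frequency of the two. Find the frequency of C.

A–B: Beat frequency = 39/8 = 4.875 Hz.
B is below A, so f_B = 429.9 − 4.875 = 425.025 Hz.
C is above B, so f_C = 425.025 + 7.7 = 432.725 Hz.

432.725 Hz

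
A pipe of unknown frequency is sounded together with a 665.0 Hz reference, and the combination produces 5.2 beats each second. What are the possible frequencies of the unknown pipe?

659.8 Hz or 670.2 Hz

|f − 665.0| = 5.2, so f = 665.0 ± 5.2.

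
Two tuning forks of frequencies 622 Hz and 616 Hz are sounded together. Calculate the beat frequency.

Beats arise from superposition of two nearby frequencies; the beat rate is |f₁ − f₂|.
|622 − 616| = 6 Hz.

6 Hz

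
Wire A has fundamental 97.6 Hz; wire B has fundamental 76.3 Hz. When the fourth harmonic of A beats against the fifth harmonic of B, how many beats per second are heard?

8.9 Hz

Fourth harmonic of the first: 4·97.6 = 390.4 Hz.
Fifth harmonic of the second: 5·76.3 = 381.5 Hz.
f_beat = |390.4 − 381.5| = 8.9 Hz.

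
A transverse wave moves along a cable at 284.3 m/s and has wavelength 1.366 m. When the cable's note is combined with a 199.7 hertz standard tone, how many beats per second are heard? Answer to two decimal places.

8.43 Hz

Source frequency f = v/λ = 284.3/1.366 = 208.1259 Hz.
f_beat = |208.1259 − 199.7| = 8.43 Hz.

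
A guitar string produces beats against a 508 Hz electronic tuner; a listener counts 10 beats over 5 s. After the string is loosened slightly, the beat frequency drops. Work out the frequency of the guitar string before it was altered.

Beat frequency = 10/5 = 2 Hz.
|f − 508| = 2, so the guitar string was at either 506 Hz or 510 Hz.
Reducing tension lowers a string's frequency; the adjustment lowers the guitar string's frequency.
The beat rate fell, so the adjustment moved the guitar string toward 508 Hz — it must have started above the reference.

510 Hz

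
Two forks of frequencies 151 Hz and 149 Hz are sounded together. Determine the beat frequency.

2 Hz

f_beat = |f₁ − f₂|.
|151 − 149| = 2 Hz.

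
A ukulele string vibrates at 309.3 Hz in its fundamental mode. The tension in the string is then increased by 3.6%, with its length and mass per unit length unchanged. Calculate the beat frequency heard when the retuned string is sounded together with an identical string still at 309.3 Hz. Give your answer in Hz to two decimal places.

5.52 Hz

For a string, f ∝ √T, so the new frequency is 309.3·√1.036 = 314.8182 Hz.
f_beat = |314.8182 − 309.3| = 5.52 Hz.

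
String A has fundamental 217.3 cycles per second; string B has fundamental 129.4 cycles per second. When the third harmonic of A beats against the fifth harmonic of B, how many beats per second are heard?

Third harmonic of the first: 3·217.3 = 651.9 Hz.
Fifth harmonic of the second: 5·129.4 = 647.0 Hz.
f_beat = |651.9 − 647.0| = 4.9 Hz.

4.9 Hz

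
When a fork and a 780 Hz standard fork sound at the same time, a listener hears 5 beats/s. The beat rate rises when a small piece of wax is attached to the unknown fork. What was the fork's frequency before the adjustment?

|f − 780| = 5, so the fork was at either 775 Hz or 785 Hz.
Loading a fork with wax lowers its frequency; the adjustment lowers the fork's frequency.
The beat rate rose, so the adjustment moved the fork further from 780 Hz — it was already below the reference.

775 Hz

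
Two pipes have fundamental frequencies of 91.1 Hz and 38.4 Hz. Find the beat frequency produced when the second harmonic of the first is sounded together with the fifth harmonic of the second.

Second harmonic of the first: 2·91.1 = 182.2 Hz.
Fifth harmonic of the second: 5·38.4 = 192.0 Hz.
f_beat = |182.2 − 192.0| = 9.8 Hz.

9.8 Hz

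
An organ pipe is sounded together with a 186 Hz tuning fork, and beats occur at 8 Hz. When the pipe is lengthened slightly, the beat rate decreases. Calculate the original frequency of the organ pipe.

194 Hz

|f − 186| = 8, so the organ pipe was at either 178 Hz or 194 Hz.
A longer pipe has a lower fundamental; the adjustment lowers the organ pipe's frequency.
The beat rate fell, so the adjustment moved the organ pipe toward 186 Hz — it must have started above the reference.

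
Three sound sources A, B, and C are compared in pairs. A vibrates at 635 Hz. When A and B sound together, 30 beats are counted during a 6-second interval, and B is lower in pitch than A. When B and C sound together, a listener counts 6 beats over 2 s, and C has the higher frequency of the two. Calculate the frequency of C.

A–B: Beat frequency = 30/6 = 5 Hz.
B is below A, so f_B = 635 − 5 = 630 Hz.
B–C: Beat frequency = 6/2 = 3 Hz.
C is above B, so f_C = 630 + 3 = 633 Hz.

633 Hz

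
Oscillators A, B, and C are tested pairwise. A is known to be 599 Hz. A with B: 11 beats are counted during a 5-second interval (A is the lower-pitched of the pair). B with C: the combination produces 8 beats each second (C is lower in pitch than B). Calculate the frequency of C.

593.2 Hz

A–B: Beat frequency = 11/5 = 2.2 Hz.
B is above A, so f_B = 599 + 2.2 = 601.2 Hz.
C is below B, so f_C = 601.2 − 8 = 593.2 Hz.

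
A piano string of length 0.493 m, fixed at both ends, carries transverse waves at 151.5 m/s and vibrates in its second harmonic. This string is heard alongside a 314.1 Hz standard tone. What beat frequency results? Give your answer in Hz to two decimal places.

6.80 Hz

For a string fixed at both ends, f_n = n·v/(2L) = 2·151.5/(2·0.493) = 307.3022 Hz.
f_beat = |307.3022 − 314.1| = 6.80 Hz.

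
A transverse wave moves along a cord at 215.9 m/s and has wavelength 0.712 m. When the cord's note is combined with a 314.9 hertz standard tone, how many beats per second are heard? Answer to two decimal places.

11.67 Hz

Source frequency f = v/λ = 215.9/0.712 = 303.2303 Hz.
f_beat = |303.2303 − 314.9| = 11.67 Hz.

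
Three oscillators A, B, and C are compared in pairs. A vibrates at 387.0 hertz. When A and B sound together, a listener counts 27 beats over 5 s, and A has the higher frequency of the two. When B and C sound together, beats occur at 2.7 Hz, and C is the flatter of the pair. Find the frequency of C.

378.9 Hz

A–B: Beat frequency = 27/5 = 5.4 Hz.
B is below A, so f_B = 387.0 − 5.4 = 381.6 Hz.
C is below B, so f_C = 381.6 − 2.7 = 378.9 Hz.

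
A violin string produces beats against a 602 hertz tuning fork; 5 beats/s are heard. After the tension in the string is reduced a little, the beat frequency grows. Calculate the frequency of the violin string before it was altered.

597 Hz

|f − 602| = 5, so the violin string was at either 597 Hz or 607 Hz.
Lower tension means lower frequency; the adjustment lowers the violin string's frequency.
The beat rate rose, so the adjustment moved the violin string further from 602 Hz — it was already below the reference.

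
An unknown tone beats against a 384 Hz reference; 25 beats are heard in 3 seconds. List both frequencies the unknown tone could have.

375.6667 Hz or 392.3333 Hz

Beat frequency = 25/3 = 8.3333 Hz.
|f − 384| = 8.3333, so f = 384 ± 8.3333.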